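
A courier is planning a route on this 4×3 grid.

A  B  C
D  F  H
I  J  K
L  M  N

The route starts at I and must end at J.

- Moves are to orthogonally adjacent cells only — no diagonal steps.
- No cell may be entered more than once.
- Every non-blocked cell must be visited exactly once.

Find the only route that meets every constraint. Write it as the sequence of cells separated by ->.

I -> L -> M -> N -> K -> H -> C -> B -> A -> D -> F -> J

Need to visit all 12 open cells exactly once, starting at I and ending at J.
Route from I: down 1 to L, right 2 to N, up 3 to C, left 2 to A, down 1 to D, right 1 to F, down 1 to J — 11 moves in all.
Check: all 12 open cells covered.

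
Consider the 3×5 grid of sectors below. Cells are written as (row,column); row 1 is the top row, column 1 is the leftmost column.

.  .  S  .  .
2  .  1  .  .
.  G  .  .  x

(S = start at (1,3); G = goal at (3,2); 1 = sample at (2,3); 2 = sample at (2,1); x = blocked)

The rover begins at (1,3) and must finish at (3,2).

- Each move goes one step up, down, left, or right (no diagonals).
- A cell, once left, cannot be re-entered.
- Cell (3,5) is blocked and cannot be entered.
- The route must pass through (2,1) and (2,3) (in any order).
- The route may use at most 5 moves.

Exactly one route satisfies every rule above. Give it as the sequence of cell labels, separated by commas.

The budget equals the shortest possible length, so every move has to be on a shortest route through the required cells.
Route from (1,3): down 1 to (2,3), left 2 to (2,1), down 1 to (3,1), right 1 to (3,2) — 5 moves in all.
Check: all required cells visited; 5 ≤ 5 moves.

(1,3), (2,3), (2,2), (2,1), (3,1), (3,2)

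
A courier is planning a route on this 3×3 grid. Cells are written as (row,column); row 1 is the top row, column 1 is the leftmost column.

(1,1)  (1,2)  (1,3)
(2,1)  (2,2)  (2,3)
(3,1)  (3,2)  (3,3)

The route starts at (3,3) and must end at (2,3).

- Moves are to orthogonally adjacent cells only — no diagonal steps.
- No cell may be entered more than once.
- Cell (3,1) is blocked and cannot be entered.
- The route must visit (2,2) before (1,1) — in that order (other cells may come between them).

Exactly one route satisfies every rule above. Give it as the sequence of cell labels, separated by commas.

(3,3), (3,2), (2,2), (2,1), (1,1), (1,2), (1,3), (2,3)

The waypoints must appear in the order (2,2), (1,1), with no cell reused.
Route from (3,3): left to (3,2), up to (2,2), left to (2,1), up to (1,1), 2× right (reaching (1,3)), down to (2,3) — 7 moves in all.
Check: order respected ((2,2) at step 2, (1,1) at step 4).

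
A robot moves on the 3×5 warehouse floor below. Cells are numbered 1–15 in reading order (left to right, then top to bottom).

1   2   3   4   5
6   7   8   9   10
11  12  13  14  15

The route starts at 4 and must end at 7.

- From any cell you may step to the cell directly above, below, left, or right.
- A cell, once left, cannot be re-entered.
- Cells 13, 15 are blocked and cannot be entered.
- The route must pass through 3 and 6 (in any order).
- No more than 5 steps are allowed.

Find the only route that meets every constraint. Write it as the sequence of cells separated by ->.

4 -> 3 -> 2 -> 1 -> 6 -> 7

The 5-move cap with required stops at 3, 6 leaves no slack for detours.
Route from 4: left 3 to 1, down 1 to 6, right 1 to 7 — 5 moves in all.
Check: all required cells visited; 5 ≤ 5 moves.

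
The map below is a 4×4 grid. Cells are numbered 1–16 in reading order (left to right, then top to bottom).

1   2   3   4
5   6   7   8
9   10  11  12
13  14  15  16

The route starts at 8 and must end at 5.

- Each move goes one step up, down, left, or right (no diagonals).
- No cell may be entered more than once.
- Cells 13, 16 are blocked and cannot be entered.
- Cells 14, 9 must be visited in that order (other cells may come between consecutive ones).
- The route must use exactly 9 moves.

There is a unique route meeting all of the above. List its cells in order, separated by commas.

8, 4, 3, 7, 11, 15, 14, 10, 9, 5

The waypoints must appear in the order 14, 9, with no cell reused.
Route from 8: up 1 to 4, left 1 to 3, down 3 to 15, left 1 to 14, up 1 to 10, left 1 to 9, up 1 to 5 — 9 moves in all.
Check: order respected (14 at step 6, 9 at step 8); 9 moves as required.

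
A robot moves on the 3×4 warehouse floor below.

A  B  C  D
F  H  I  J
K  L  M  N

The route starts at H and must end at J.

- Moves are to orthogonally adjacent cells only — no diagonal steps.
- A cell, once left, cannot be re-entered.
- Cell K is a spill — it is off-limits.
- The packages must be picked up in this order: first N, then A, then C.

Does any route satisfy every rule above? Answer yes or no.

Ignoring the required order, 1 revisit-free route from H to J passes through all of N, A, and C; the waypoint orders that occur are A → C → N (1) — never N → A → C.

no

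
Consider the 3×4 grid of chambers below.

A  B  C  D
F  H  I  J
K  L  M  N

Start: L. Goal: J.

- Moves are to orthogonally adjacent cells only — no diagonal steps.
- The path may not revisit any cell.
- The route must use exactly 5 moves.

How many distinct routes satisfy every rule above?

6

Need simple routes of exactly 5 moves from L to J (Manhattan distance 3, so 1 moves are spent on a detour and 1 undoing it).
Enumerating: L H B C I J | L H B C D J | L H I C D J | L H I M N J | L K F H I J | L M I C D J.
That gives 6 routes.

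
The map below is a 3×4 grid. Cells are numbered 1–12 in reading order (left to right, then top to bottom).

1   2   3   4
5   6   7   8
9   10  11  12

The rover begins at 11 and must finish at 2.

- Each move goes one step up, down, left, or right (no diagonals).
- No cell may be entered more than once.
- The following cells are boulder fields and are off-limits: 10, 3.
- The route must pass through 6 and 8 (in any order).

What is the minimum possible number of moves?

5

Any route passes through 6 and 8 in some order between 11 and 2. Summing Manhattan distances along each leg and taking the cheapest ordering (11 → 8 → 6 → 2) gives a lower bound of 2 + 2 + 1 = 5 moves.
A route of 5 moves achieves this: 11 → 12 → 8 → 7 → 6 → 2.
Since 5 matches the lower bound, it is optimal.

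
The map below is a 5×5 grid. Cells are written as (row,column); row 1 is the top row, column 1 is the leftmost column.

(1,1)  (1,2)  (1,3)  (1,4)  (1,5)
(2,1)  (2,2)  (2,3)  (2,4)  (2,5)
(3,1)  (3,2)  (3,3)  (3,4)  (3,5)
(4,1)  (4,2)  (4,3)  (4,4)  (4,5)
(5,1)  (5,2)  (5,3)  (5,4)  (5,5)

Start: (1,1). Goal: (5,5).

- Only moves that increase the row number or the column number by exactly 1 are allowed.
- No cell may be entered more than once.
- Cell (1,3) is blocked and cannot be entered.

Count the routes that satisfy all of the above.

A right/down-only route from (1,1) to (5,5) makes exactly 4 down-moves and 4 right-moves in some order.
With no other constraints that would be C(8,4) = 70 routes.
Subtract routes through each blocked cell (inclusion–exclusion for overlaps): − through (1,3): 15 → 55.
That gives 55 routes.

55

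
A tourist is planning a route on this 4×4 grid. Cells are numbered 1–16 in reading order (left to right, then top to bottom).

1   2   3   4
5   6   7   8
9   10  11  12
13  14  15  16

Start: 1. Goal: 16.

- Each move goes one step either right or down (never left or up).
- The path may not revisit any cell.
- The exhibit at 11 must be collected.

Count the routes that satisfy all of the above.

12

A right/down-only route from 1 to 16 makes exactly 3 down-moves and 3 right-moves in some order.
With no other constraints that would be C(6,3) = 20 routes.
Split at 11 and multiply the segment counts: 1→11: 6; 11→16: 2; product = 12.
That gives 12 routes.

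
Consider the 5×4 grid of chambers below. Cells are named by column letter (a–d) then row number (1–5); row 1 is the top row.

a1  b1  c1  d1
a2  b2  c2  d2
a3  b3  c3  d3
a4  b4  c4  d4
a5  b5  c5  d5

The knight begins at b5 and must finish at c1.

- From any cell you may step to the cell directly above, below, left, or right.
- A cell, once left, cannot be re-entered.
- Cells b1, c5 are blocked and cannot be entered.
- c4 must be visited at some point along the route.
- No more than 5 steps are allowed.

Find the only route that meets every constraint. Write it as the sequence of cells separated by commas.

b5, b4, c4, c3, c2, c1

Any route must reach c4 and still end at c1 within 5 moves, so the order of the required stops is forced.
Route from b5: up 1 to b4, right 1 to c4, up 3 to c1 — 5 moves in all.
Check: all required cells visited; 5 ≤ 5 moves.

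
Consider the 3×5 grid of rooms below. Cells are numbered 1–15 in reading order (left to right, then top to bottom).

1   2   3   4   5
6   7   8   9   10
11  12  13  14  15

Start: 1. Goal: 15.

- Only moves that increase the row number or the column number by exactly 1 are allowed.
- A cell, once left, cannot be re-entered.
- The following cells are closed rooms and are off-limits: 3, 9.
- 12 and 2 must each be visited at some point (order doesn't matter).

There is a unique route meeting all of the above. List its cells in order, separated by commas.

1, 2, 7, 12, 13, 14, 15

Moves only go right or down, so the column and row indices never decrease.
Route from 1: right 1 to 2, down 2 to 12, right 3 to 15 — 6 moves in all.
Check: all required cells visited.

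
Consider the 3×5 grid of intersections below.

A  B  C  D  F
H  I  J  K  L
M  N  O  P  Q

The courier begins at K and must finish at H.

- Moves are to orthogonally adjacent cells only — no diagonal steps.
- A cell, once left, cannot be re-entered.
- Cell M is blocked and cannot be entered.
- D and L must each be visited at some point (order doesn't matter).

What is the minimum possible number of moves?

7

Any route passes through D and L in some order between K and H. Summing Manhattan distances along each leg and taking the cheapest ordering (K → D → L → H) gives a lower bound of 1 + 2 + 4 = 7 moves.
A route of 7 moves achieves this: K → L → F → D → C → J → I → H.
Since 7 matches the lower bound, it is optimal.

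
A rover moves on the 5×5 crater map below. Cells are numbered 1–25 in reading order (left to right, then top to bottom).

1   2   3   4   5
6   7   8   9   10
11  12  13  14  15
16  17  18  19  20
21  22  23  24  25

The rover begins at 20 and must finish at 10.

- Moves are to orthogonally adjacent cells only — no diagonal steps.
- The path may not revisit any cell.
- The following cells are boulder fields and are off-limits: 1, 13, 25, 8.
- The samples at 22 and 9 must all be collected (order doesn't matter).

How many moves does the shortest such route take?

12

Any route passes through 22 and 9 in some order between 20 and 10. Summing Manhattan distances along each leg and taking the cheapest ordering (20 → 22 → 9 → 10) gives a lower bound of 4 + 5 + 1 = 10 moves.
The shortest route satisfying every rule uses 12 moves: 20 → 19 → 24 → 23 → 22 → 17 → 12 → 7 → 2 → 3 → 4 → 9 → 10.
The bound of 10 isn't tight here; checking systematically, no route of length 10 through 11 satisfies every constraint, so 12 is the minimum.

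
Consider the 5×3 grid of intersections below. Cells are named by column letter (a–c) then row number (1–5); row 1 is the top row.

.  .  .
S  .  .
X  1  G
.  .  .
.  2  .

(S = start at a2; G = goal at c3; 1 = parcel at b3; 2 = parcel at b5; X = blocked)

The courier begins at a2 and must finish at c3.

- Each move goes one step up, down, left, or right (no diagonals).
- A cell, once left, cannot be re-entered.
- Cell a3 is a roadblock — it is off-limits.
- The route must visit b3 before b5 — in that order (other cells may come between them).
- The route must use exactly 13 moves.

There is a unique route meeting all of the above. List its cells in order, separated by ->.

The waypoints must appear in the order b3, b5, with no cell reused.
Route from a2: up to a1, 2× right (reaching c1), down to c2, left to b2, 2× down (reaching b4), left to a4, down to a5, 2× right (reaching c5), 2× up (reaching c3) — 13 moves in all.
Check: order respected (1 at step 6, 2 at step 10); 13 moves as required.

a2 -> a1 -> b1 -> c1 -> c2 -> b2 -> b3 -> b4 -> a4 -> a5 -> b5 -> c5 -> c4 -> c3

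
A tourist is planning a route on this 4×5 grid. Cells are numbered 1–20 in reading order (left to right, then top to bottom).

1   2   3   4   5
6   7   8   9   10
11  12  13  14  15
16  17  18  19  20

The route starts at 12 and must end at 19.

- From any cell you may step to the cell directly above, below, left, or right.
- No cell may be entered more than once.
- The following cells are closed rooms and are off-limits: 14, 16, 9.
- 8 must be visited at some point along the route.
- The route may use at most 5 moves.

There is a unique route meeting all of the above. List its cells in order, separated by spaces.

The 5-move cap with required stops at 8 leaves no slack for detours.
Route from 12: up to 7, right to 8, 2× down (reaching 18), right to 19 — 5 moves in all.
Check: all required cells visited; 5 ≤ 5 moves.

12 7 8 13 18 19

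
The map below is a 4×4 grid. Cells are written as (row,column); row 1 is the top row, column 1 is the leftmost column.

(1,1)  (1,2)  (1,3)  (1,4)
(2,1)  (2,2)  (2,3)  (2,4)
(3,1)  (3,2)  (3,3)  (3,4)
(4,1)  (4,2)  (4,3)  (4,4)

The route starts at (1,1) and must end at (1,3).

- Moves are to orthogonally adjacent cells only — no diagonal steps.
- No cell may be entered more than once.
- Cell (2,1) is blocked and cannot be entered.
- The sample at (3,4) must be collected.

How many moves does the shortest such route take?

8

Any route passes through (3,4) somewhere between (1,1) and (1,3). Summing Manhattan distances along the two legs ((1,1) → (3,4) → (1,3)) gives a lower bound of 5 + 3 = 8 moves.
A route of 8 moves achieves this: (1,1) → (1,2) → (2,2) → (3,2) → (3,3) → (3,4) → (2,4) → (1,4) → (1,3).
Since 8 matches the lower bound, it is optimal.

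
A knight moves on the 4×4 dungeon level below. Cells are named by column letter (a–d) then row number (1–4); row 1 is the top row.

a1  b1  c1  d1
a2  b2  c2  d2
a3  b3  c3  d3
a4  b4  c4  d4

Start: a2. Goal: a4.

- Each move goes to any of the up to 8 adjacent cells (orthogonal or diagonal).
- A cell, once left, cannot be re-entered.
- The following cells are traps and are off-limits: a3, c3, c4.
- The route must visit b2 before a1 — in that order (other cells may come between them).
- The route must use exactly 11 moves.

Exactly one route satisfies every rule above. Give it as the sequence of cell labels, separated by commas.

a2, b2, a1, b1, c1, d1, d2, d3, c2, b3, b4, a4

The waypoints must appear in the order b2, a1, with no cell reused.
Route from a2: right 1 to b2, up-left 1 to a1, right 3 to d1, down 2 to d3, up-left 1 to c2, down-left 1 to b3, down 1 to b4, left 1 to a4 — 11 moves in all.
Check: order respected (b2 at step 1, a1 at step 2); 11 moves as required.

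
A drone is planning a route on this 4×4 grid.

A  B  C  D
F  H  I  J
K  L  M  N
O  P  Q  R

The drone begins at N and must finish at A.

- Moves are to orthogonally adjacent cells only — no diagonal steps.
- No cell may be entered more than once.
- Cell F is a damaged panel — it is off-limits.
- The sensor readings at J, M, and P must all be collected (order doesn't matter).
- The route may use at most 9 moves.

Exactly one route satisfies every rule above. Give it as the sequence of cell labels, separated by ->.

Any route must reach J, M, and P and still end at A within 9 moves, so the order of the required stops is forced.
Route from N: up 1 to J, left 1 to I, down 2 to Q, left 1 to P, up 3 to B, left 1 to A — 9 moves in all.
Check: all required cells visited; 9 ≤ 9 moves.

N -> J -> I -> M -> Q -> P -> L -> H -> B -> A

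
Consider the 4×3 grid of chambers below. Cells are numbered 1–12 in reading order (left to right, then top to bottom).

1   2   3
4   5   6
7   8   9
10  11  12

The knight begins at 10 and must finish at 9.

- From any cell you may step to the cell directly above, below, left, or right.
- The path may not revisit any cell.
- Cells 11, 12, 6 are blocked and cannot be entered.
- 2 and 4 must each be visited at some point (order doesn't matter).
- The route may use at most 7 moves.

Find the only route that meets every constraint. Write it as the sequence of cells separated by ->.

The 7-move cap with required stops at 2, 4 leaves no slack for detours.
Route from 10: 3× up (reaching 1), right to 2, 2× down (reaching 8), right to 9 — 7 moves in all.
Check: all required cells visited; 7 ≤ 7 moves.

10 -> 7 -> 4 -> 1 -> 2 -> 5 -> 8 -> 9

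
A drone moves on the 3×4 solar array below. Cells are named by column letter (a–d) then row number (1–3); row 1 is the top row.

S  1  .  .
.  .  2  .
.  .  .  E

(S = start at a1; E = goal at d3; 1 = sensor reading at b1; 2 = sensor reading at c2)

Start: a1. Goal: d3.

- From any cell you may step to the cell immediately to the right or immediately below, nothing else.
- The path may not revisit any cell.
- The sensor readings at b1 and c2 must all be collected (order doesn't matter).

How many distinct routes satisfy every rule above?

4

A right/down-only route from a1 to d3 makes exactly 2 down-moves and 3 right-moves in some order.
With no other constraints that would be C(5,2) = 10 routes.
A monotone route can only reach the required cells in the order b1, c2, so split there and multiply the segment counts: a1→b1: 1; b1→c2: 2; c2→d3: 2; product = 4.
That gives 4 routes.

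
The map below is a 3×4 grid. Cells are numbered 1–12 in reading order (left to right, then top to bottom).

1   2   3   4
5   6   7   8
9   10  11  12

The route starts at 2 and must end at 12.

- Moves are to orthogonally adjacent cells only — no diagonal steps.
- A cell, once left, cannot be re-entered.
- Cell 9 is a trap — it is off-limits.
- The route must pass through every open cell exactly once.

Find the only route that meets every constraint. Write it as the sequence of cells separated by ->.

2 -> 1 -> 5 -> 6 -> 10 -> 11 -> 7 -> 3 -> 4 -> 8 -> 12

Need to visit all 11 open cells exactly once, starting at 2 and ending at 12.
Cell 5 has only two open neighbours (1 and 6), so the path must pass straight through it: one of those is the cell it's entered from and the other is where it exits.
Route from 2: left 1 to 1, down 1 to 5, right 1 to 6, down 1 to 10, right 1 to 11, up 2 to 3, right 1 to 4, down 2 to 12 — 10 moves in all.
Check: all 11 open cells covered.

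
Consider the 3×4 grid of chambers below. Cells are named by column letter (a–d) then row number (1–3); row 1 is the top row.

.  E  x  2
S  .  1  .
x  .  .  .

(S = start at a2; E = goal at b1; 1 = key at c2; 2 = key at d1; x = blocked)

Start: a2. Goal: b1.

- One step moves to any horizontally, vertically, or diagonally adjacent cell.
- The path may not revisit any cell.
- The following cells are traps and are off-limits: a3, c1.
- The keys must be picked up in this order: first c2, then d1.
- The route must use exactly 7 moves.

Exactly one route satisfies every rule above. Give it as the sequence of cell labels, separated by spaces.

a2 b3 c2 d1 d2 c3 b2 b1

The waypoints must appear in the order c2, d1, with no cell reused.
Route from a2: down-right to b3, 2× up-right (reaching d1), down to d2, down-left to c3, up-left to b2, up to b1 — 7 moves in all.
Check: order respected (1 at step 2, 2 at step 3); 7 moves as required.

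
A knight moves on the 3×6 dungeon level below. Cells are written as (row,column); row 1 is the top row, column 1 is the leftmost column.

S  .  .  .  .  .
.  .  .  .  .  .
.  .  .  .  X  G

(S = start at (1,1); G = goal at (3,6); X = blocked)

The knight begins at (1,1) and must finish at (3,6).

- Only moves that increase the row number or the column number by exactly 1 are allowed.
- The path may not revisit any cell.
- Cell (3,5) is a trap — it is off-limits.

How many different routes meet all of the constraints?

6

A right/down-only route from (1,1) to (3,6) makes exactly 2 down-moves and 5 right-moves in some order.
With no other constraints that would be C(7,2) = 21 routes.
Subtract routes through each blocked cell (inclusion–exclusion for overlaps): − through (3,5): 15 → 6.
That gives 6 routes.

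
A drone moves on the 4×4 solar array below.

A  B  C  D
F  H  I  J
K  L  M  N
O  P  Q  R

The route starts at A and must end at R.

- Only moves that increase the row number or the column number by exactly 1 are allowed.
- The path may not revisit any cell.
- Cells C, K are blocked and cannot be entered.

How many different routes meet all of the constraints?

A right/down-only route from A to R makes exactly 3 down-moves and 3 right-moves in some order.
With no other constraints that would be C(6,3) = 20 routes.
Subtract routes through each blocked cell (inclusion–exclusion for overlaps): − through C: 4 − through K: 4 → 12.
That gives 12 routes.

12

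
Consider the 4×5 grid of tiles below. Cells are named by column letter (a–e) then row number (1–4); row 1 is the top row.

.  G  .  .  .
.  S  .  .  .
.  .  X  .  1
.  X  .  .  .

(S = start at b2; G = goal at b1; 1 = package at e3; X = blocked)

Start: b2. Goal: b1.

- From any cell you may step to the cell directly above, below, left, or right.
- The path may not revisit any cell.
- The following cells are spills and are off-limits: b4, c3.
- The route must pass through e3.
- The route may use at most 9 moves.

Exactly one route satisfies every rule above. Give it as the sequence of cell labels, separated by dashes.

The 9-move cap with required stops at e3 leaves no slack for detours.
Route from b2: right 2 to d2, down 1 to d3, right 1 to e3, up 2 to e1, left 3 to b1 — 9 moves in all.
Check: all required cells visited; 9 ≤ 9 moves.

b2 - c2 - d2 - d3 - e3 - e2 - e1 - d1 - c1 - b1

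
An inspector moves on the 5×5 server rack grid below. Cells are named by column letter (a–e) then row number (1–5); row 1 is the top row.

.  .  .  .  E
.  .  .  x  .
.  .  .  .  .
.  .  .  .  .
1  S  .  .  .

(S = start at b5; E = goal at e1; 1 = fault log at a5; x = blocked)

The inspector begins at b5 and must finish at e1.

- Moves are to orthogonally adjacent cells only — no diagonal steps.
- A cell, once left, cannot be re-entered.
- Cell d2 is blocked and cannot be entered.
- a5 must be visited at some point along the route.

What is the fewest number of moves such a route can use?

9

Any route passes through a5 somewhere between b5 and e1. Summing Manhattan distances along the two legs (b5 → a5 → e1) gives a lower bound of 1 + 8 = 9 moves.
A route of 9 moves achieves this: b5 → a5 → a4 → a3 → a2 → a1 → b1 → c1 → d1 → e1.
Since 9 matches the lower bound, it is optimal.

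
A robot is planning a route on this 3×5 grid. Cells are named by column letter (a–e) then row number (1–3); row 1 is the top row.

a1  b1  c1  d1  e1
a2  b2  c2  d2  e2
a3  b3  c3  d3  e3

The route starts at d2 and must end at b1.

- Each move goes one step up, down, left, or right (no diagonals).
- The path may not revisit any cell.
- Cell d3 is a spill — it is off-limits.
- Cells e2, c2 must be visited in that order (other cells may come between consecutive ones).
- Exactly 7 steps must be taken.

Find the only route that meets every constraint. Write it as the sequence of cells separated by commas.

The waypoints must appear in the order e2, c2, with no cell reused.
Route from d2: right 1 to e2, up 1 to e1, left 2 to c1, down 1 to c2, left 1 to b2, up 1 to b1 — 7 moves in all.
Check: order respected (e2 at step 1, c2 at step 5); 7 moves as required.

d2, e2, e1, d1, c1, c2, b2, b1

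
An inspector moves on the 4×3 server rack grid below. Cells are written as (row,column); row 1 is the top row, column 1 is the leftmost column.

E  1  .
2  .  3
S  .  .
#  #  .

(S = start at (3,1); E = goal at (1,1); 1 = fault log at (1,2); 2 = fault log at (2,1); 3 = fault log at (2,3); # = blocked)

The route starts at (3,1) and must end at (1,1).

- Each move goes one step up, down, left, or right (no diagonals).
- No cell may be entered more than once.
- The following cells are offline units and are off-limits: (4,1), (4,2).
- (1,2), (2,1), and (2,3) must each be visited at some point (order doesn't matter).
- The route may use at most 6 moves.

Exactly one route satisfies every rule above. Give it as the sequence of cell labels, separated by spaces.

The budget equals the shortest possible length, so every move has to be on a shortest route through the required cells.
Route from (3,1): up 1 to (2,1), right 2 to (2,3), up 1 to (1,3), left 2 to (1,1) — 6 moves in all.
Check: all required cells visited; 6 ≤ 6 moves.

(3,1) (2,1) (2,2) (2,3) (1,3) (1,2) (1,1)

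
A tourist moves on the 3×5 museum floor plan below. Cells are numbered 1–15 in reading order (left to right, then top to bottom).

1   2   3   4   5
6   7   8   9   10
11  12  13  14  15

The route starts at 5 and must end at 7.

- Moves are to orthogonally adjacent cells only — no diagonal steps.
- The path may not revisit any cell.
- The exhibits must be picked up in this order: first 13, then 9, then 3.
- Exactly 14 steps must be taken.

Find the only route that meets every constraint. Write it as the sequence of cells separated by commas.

The waypoints must appear in the order 13, 9, 3, with no cell reused.
Route from 5: 2× down (reaching 15), 2× left (reaching 13), up to 8, right to 9, up to 4, 3× left (reaching 1), 2× down (reaching 11), right to 12, up to 7 — 14 moves in all.
Check: order respected (13 at step 4, 9 at step 6, 3 at step 8); 14 moves as required.

5, 10, 15, 14, 13, 8, 9, 4, 3, 2, 1, 6, 11, 12, 7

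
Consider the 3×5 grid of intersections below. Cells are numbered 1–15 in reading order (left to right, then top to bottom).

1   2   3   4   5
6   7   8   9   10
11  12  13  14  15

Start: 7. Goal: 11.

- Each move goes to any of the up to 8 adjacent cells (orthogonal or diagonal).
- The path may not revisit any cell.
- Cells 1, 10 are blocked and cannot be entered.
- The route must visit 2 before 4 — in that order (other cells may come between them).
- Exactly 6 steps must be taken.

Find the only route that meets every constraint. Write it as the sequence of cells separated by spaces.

7 2 3 4 8 12 11

The waypoints must appear in the order 2, 4, with no cell reused.
Route from 7: up to 2, 2× right (reaching 4), 2× down-left (reaching 12), left to 11 — 6 moves in all.
Check: order respected (2 at step 1, 4 at step 3); 6 moves as required.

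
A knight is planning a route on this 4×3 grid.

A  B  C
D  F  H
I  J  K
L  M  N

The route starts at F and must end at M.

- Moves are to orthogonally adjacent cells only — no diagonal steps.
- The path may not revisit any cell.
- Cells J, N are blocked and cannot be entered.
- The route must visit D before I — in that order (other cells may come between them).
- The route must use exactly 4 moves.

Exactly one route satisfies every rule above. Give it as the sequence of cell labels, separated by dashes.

F - D - I - L - M

The waypoints must appear in the order D, I, with no cell reused.
Route from F: left 1 to D, down 2 to L, right 1 to M — 4 moves in all.
Check: order respected (D at step 1, I at step 2); 4 moves as required.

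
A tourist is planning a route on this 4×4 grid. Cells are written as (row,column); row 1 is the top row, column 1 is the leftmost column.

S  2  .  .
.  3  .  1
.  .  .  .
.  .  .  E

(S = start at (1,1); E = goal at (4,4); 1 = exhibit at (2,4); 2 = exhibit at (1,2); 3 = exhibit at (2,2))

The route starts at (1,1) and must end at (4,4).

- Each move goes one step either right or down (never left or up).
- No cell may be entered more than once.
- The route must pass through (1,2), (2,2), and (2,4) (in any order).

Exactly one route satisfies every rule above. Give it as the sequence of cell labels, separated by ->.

(1,1) -> (1,2) -> (2,2) -> (2,3) -> (2,4) -> (3,4) -> (4,4)

Moves only go right or down, so the column and row indices never decrease.
Route from (1,1): right to (1,2), down to (2,2), 2× right (reaching (2,4)), 2× down (reaching (4,4)) — 6 moves in all.
Check: all required cells visited.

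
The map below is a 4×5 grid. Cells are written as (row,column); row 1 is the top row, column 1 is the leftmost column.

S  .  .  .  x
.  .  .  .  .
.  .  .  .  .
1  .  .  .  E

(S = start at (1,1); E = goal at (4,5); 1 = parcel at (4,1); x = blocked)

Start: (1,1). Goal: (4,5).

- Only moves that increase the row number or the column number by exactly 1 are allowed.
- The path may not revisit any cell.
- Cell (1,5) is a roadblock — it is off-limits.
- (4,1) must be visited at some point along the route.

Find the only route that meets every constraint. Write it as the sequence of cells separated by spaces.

(1,1) (2,1) (3,1) (4,1) (4,2) (4,3) (4,4) (4,5)

Moves only go right or down, so the column and row indices never decrease.
Route from (1,1): down 3 to (4,1), right 4 to (4,5) — 7 moves in all.
Check: all required cells visited.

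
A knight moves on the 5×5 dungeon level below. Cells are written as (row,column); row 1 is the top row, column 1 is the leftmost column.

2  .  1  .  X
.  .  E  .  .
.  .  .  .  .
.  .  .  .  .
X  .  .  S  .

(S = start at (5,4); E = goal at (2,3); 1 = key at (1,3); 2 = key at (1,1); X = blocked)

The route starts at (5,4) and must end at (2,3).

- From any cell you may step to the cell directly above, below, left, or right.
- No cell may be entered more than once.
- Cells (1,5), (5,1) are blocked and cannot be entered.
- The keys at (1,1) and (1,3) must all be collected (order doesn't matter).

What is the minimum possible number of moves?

10

Any route passes through (1,1) and (1,3) in some order between (5,4) and (2,3). Summing Manhattan distances along each leg and taking the cheapest ordering ((5,4) → (1,3) → (1,1) → (2,3)) gives a lower bound of 5 + 2 + 3 = 10 moves.
A route of 10 moves achieves this: (5,4) → (4,4) → (3,4) → (2,4) → (1,4) → (1,3) → (1,2) → (1,1) → (2,1) → (2,2) → (2,3).
Since 10 matches the lower bound, it is optimal.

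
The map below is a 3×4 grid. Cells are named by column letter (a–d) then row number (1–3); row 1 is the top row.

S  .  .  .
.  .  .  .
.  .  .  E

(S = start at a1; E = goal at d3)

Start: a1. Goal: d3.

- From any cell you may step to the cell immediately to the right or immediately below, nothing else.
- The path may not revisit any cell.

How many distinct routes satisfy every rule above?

A right/down-only route from a1 to d3 makes exactly 2 down-moves and 3 right-moves in some order.
With no other constraints that would be C(5,2) = 10 routes.
That gives 10 routes.

10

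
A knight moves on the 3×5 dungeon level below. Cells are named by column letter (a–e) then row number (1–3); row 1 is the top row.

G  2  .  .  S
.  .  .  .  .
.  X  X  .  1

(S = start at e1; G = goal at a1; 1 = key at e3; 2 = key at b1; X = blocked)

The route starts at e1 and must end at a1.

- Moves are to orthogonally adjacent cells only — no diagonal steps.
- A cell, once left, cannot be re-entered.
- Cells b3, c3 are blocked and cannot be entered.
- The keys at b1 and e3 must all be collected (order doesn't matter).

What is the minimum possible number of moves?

Any route passes through b1 and e3 in some order between e1 and a1. Summing Manhattan distances along each leg and taking the cheapest ordering (e1 → e3 → b1 → a1) gives a lower bound of 2 + 5 + 1 = 8 moves.
A route of 8 moves achieves this: e1 → e2 → e3 → d3 → d2 → d1 → c1 → b1 → a1.
Since 8 matches the lower bound, it is optimal.

8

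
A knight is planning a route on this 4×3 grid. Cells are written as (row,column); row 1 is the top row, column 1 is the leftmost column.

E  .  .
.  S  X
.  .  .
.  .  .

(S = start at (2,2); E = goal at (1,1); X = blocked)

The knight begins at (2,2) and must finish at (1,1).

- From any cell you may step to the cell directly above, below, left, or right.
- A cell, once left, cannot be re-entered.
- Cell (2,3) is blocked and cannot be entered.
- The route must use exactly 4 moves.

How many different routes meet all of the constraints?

1

Need simple routes of exactly 4 moves from (2,2) to (1,1) (Manhattan distance 2, so 1 moves are spent on a detour and 1 undoing it).
Enumerating: (2,2) (3,2) (3,1) (2,1) (1,1).
That gives 1 route.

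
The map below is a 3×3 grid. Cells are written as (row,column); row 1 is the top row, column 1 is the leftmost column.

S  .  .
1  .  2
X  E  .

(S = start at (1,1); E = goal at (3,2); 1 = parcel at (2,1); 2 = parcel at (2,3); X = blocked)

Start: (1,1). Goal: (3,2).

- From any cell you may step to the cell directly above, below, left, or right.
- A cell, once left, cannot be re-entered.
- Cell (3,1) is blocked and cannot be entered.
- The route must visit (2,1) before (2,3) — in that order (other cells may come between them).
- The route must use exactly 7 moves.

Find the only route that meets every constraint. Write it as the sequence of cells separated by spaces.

The waypoints must appear in the order (2,1), (2,3), with no cell reused.
Route from (1,1): down to (2,1), right to (2,2), up to (1,2), right to (1,3), 2× down (reaching (3,3)), left to (3,2) — 7 moves in all.
Check: order respected (1 at step 1, 2 at step 5); 7 moves as required.

(1,1) (2,1) (2,2) (1,2) (1,3) (2,3) (3,3) (3,2)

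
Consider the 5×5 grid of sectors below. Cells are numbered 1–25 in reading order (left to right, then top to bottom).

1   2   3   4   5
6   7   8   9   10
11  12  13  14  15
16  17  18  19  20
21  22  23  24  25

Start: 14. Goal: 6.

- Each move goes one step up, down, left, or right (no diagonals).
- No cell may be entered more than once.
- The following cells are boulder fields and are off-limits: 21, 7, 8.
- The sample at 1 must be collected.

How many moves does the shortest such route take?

Any route passes through 1 somewhere between 14 and 6. Summing Manhattan distances along the two legs (14 → 1 → 6) gives a lower bound of 5 + 1 = 6 moves.
A route of 6 moves achieves this: 14 → 9 → 4 → 3 → 2 → 1 → 6.
Since 6 matches the lower bound, it is optimal.

6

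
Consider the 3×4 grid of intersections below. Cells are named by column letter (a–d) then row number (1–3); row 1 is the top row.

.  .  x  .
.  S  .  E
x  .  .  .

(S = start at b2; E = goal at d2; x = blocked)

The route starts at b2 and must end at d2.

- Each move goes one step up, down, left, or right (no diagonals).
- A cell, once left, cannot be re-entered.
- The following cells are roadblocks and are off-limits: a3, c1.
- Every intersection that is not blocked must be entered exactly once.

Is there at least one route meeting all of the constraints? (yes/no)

no

Cell d1 has only one open neighbour but is neither the start nor the goal, so a Hamiltonian route would have to both enter and leave it through the same neighbour — impossible without revisiting.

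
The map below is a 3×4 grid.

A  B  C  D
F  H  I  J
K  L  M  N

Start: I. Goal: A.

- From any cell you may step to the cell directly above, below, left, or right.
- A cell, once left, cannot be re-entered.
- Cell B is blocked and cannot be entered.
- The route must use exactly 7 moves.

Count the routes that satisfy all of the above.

2

Need simple routes of exactly 7 moves from I to A (Manhattan distance 3, so 2 moves are spent on a detour and 2 undoing it).
Enumerating: I J N M L H F A | I J N M L K F A.
That gives 2 routes.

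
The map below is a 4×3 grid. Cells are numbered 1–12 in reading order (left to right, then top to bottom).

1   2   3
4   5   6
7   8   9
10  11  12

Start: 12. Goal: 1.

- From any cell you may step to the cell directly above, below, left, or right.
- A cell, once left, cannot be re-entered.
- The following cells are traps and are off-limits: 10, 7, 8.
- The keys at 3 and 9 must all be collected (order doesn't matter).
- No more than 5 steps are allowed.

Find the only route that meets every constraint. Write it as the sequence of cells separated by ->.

Any route must reach 3 and 9 and still end at 1 within 5 moves, so the order of the required stops is forced.
Route from 12: up 3 to 3, left 2 to 1 — 5 moves in all.
Check: all required cells visited; 5 ≤ 5 moves.

12 -> 9 -> 6 -> 3 -> 2 -> 1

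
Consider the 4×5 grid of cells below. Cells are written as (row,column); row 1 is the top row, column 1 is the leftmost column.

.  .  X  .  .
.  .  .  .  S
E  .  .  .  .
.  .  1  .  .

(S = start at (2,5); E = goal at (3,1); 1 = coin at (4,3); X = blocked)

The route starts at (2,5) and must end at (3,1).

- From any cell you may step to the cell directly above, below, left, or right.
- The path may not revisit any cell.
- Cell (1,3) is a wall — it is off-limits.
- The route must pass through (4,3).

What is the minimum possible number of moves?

7

Any route passes through (4,3) somewhere between (2,5) and (3,1). Summing Manhattan distances along the two legs ((2,5) → (4,3) → (3,1)) gives a lower bound of 4 + 3 = 7 moves.
A route of 7 moves achieves this: (2,5) → (3,5) → (4,5) → (4,4) → (4,3) → (3,3) → (3,2) → (3,1).
Since 7 matches the lower bound, it is optimal.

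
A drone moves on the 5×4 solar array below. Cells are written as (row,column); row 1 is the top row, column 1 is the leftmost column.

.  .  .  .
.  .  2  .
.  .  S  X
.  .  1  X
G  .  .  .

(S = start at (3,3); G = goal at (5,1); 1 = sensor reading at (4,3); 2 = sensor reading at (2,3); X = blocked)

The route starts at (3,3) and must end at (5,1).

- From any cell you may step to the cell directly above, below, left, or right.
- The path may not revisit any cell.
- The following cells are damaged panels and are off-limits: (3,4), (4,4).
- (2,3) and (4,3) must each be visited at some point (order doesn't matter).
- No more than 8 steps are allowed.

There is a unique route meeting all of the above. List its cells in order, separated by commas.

Any route must reach (2,3) and (4,3) and still end at (5,1) within 8 moves, so the order of the required stops is forced.
Route from (3,3): up 1 to (2,3), left 1 to (2,2), down 2 to (4,2), right 1 to (4,3), down 1 to (5,3), left 2 to (5,1) — 8 moves in all.
Check: all required cells visited; 8 ≤ 8 moves.

(3,3), (2,3), (2,2), (3,2), (4,2), (4,3), (5,3), (5,2), (5,1)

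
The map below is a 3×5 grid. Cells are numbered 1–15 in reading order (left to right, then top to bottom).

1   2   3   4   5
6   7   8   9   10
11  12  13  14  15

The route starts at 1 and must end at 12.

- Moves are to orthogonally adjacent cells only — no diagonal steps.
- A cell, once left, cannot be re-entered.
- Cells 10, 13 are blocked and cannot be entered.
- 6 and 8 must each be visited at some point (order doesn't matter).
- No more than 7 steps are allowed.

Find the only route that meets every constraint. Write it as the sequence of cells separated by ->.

The 7-move cap with required stops at 6, 8 leaves no slack for detours.
Route from 1: 2× right (reaching 3), down to 8, 2× left (reaching 6), down to 11, right to 12 — 7 moves in all.
Check: all required cells visited; 7 ≤ 7 moves.

1 -> 2 -> 3 -> 8 -> 7 -> 6 -> 11 -> 12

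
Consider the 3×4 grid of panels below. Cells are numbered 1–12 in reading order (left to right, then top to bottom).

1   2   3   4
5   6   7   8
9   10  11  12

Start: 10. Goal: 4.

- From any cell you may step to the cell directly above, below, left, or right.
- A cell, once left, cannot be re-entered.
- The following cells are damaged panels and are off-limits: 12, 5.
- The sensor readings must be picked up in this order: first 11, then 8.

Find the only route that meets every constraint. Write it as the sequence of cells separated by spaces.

10 11 7 8 4

The waypoints must appear in the order 11, 8, with no cell reused.
Route from 10: right 1 to 11, up 1 to 7, right 1 to 8, up 1 to 4 — 4 moves in all.
Check: order respected (11 at step 1, 8 at step 3).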